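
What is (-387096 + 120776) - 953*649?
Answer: -884817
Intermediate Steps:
(-387096 + 120776) - 953*649 = -266320 - 618497 = -884817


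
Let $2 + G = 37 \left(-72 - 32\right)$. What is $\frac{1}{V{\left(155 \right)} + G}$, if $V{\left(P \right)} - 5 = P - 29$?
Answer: $- \frac{1}{3719} \approx -0.00026889$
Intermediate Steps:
$V{\left(P \right)} = -24 + P$ ($V{\left(P \right)} = 5 + \left(P - 29\right) = 5 + \left(-29 + P\right) = -24 + P$)
$G = -3850$ ($G = -2 + 37 \left(-72 - 32\right) = -2 + 37 \left(-104\right) = -2 - 3848 = -3850$)
$\frac{1}{V{\left(155 \right)} + G} = \frac{1}{\left(-24 + 155\right) - 3850} = \frac{1}{131 - 3850} = \frac{1}{-3719} = - \frac{1}{3719}$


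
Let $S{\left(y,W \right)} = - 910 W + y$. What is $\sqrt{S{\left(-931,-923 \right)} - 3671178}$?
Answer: $i \sqrt{2832179} \approx 1682.9 i$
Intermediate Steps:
$S{\left(y,W \right)} = y - 910 W$
$\sqrt{S{\left(-931,-923 \right)} - 3671178} = \sqrt{\left(-931 - -839930\right) - 3671178} = \sqrt{\left(-931 + 839930\right) - 3671178} = \sqrt{838999 - 3671178} = \sqrt{-2832179} = i \sqrt{2832179}$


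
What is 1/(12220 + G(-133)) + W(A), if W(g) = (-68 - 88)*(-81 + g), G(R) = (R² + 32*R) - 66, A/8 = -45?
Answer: 1760283253/25587 ≈ 68796.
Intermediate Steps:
A = -360 (A = 8*(-45) = -360)
G(R) = -66 + R² + 32*R
W(g) = 12636 - 156*g (W(g) = -156*(-81 + g) = 12636 - 156*g)
1/(12220 + G(-133)) + W(A) = 1/(12220 + (-66 + (-133)² + 32*(-133))) + (12636 - 156*(-360)) = 1/(12220 + (-66 + 17689 - 4256)) + (12636 + 56160) = 1/(12220 + 13367) + 68796 = 1/25587 + 68796 = 1760283253/25587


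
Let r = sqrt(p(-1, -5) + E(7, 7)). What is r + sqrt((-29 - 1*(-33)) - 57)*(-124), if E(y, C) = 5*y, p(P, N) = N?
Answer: sqrt(30) - 124*I*sqrt(53) ≈ 5.4772 - 902.73*I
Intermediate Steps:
r = sqrt(30) (r = sqrt(-5 + 5*7) = sqrt(-5 + 35) = sqrt(30) ≈ 5.4772)
r + sqrt((-29 - 1*(-33)) - 57)*(-124) = sqrt(30) + sqrt((-29 - 1*(-33)) - 57)*(-124) = sqrt(30) + sqrt((-29 + 33) - 57)*(-124) = sqrt(30) + sqrt(4 - 57)*(-124) = sqrt(30) + sqrt(-53)*(-124) = sqrt(30) + (I*sqrt(53))*(-124) = sqrt(30) - 124*I*sqrt(53)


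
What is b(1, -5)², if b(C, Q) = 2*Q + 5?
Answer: 25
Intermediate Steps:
b(C, Q) = 5 + 2*Q
b(1, -5)² = (5 + 2*(-5))² = (5 - 10)² = (-5)² = 25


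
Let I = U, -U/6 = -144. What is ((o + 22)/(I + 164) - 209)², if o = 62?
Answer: 2882830864/66049 ≈ 43647.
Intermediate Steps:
U = 864 (U = -6*(-144) = 864)
I = 864
((o + 22)/(I + 164) - 209)² = ((62 + 22)/(864 + 164) - 209)² = (84/1028 - 209)² = (84*(1/1028) - 209)² = (21/257 - 209)² = (-53692/257)² = 2882830864/66049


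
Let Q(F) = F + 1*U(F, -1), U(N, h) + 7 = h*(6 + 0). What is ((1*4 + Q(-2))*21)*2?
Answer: -462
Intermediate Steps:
U(N, h) = -7 + 6*h (U(N, h) = -7 + h*(6 + 0) = -7 + h*6 = -7 + 6*h)
Q(F) = -13 + F (Q(F) = F + 1*(-7 + 6*(-1)) = F + 1*(-7 - 6) = F + 1*(-13) = F - 13 = -13 + F)
((1*4 + Q(-2))*21)*2 = ((1*4 + (-13 - 2))*21)*2 = ((4 - 15)*21)*2 = -11*21*2 = -231*2 = -462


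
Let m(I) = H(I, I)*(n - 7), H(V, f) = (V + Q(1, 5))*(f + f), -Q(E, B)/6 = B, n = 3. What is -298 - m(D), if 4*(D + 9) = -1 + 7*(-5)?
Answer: 6614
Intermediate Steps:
Q(E, B) = -6*B
D = -18 (D = -9 + (-1 + 7*(-5))/4 = -9 + (-1 - 35)/4 = -9 + (1/4)*(-36) = -9 - 9 = -18)
H(V, f) = 2*f*(-30 + V) (H(V, f) = (V - 6*5)*(f + f) = (V - 30)*(2*f) = (-30 + V)*(2*f) = 2*f*(-30 + V))
m(I) = -8*I*(-30 + I) (m(I) = (2*I*(-30 + I))*(3 - 7) = (2*I*(-30 + I))*(-4) = -8*I*(-30 + I))
-298 - m(D) = -298 - 8*(-18)*(30 - 1*(-18)) = -298 - 8*(-18)*(30 + 18) = -298 - 8*(-18)*48 = -298 - 1*(-6912) = -298 + 6912 = 6614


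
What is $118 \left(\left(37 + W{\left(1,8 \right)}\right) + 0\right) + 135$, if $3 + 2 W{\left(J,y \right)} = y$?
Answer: $4796$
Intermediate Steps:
$W{\left(J,y \right)} = - \frac{3}{2} + \frac{y}{2}$
$118 \left(\left(37 + W{\left(1,8 \right)}\right) + 0\right) + 135 = 118 \left(\left(37 + \left(- \frac{3}{2} + \frac{1}{2} \cdot 8\right)\right) + 0\right) + 135 = 118 \left(\left(37 + \left(- \frac{3}{2} + 4\right)\right) + 0\right) + 135 = 118 \left(\left(37 + \frac{5}{2}\right) + 0\right) + 135 = 118 \left(\frac{79}{2} + 0\right) + 135 = 118 \cdot \frac{79}{2} + 135 = 4661 + 135 = 4796$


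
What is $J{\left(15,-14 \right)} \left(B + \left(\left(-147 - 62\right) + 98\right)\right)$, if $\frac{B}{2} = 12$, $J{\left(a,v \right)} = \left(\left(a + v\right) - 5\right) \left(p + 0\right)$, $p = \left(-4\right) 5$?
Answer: $-6960$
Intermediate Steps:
$p = -20$
$J{\left(a,v \right)} = 100 - 20 a - 20 v$ ($J{\left(a,v \right)} = \left(\left(a + v\right) - 5\right) \left(-20 + 0\right) = \left(-5 + a + v\right) \left(-20\right) = 100 - 20 a - 20 v$)
$B = 24$ ($B = 2 \cdot 12 = 24$)
$J{\left(15,-14 \right)} \left(B + \left(\left(-147 - 62\right) + 98\right)\right) = \left(100 - 300 - -280\right) \left(24 + \left(\left(-147 - 62\right) + 98\right)\right) = \left(100 - 300 + 280\right) \left(24 + \left(-209 + 98\right)\right) = 80 \left(24 - 111\right) = 80 \left(-87\right) = -6960$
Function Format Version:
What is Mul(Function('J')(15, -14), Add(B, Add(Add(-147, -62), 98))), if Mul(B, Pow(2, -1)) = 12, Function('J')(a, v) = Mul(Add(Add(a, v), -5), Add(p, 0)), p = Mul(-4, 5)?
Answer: -6960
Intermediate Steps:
p = -20
Function('J')(a, v) = Add(100, Mul(-20, a), Mul(-20, v)) (Function('J')(a, v) = Mul(Add(Add(a, v), -5), Add(-20, 0)) = Mul(Add(-5, a, v), -20) = Add(100, Mul(-20, a), Mul(-20, v)))
B = 24 (B = Mul(2, 12) = 24)
Mul(Function('J')(15, -14), Add(B, Add(Add(-147, -62), 98))) = Mul(Add(100, Mul(-20, 15), Mul(-20, -14)), Add(24, Add(Add(-147, -62), 98))) = Mul(Add(100, -300, 280), Add(24, Add(-209, 98))) = Mul(80, Add(24, -111)) = Mul(80, -87) = -6960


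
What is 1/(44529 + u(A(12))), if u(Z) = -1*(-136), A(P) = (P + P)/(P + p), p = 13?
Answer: 1/44665 ≈ 2.2389e-5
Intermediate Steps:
A(P) = 2*P/(13 + P) (A(P) = (P + P)/(P + 13) = (2*P)/(13 + P) = 2*P/(13 + P))
u(Z) = 136
1/(44529 + u(A(12))) = 1/(44529 + 136) = 1/44665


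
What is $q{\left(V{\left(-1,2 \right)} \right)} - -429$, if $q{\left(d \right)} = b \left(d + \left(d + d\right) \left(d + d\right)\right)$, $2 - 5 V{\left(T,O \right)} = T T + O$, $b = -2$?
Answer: $\frac{10727}{25} \approx 429.08$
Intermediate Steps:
$V{\left(T,O \right)} = \frac{2}{5} - \frac{O}{5} - \frac{T^{2}}{5}$ ($V{\left(T,O \right)} = \frac{2}{5} - \frac{T T + O}{5} = \frac{2}{5} - \frac{T^{2} + O}{5} = \frac{2}{5} - \frac{O + T^{2}}{5} = \frac{2}{5} - \left(\frac{O}{5} + \frac{T^{2}}{5}\right) = \frac{2}{5} - \frac{O}{5} - \frac{T^{2}}{5}$)
$q{\left(d \right)} = - 8 d^{2} - 2 d$ ($q{\left(d \right)} = - 2 \left(d + \left(d + d\right) \left(d + d\right)\right) = - 2 \left(d + 2 d 2 d\right) = - 2 \left(d + 4 d^{2}\right) = - 8 d^{2} - 2 d$)
$q{\left(V{\left(-1,2 \right)} \right)} - -429 = - 2 \left(\frac{2}{5} - \frac{2}{5} - \frac{\left(-1\right)^{2}}{5}\right) \left(1 + 4 \left(\frac{2}{5} - \frac{2}{5} - \frac{\left(-1\right)^{2}}{5}\right)\right) - -429 = - 2 \left(\frac{2}{5} - \frac{2}{5} - \frac{1}{5}\right) \left(1 + 4 \left(\frac{2}{5} - \frac{2}{5} - \frac{1}{5}\right)\right) + 429 = \left(-2\right) \left(- \frac{1}{5}\right) \left(1 + 4 \left(- \frac{1}{5}\right)\right) + 429 = \left(-2\right) \left(- \frac{1}{5}\right) \left(1 - \frac{4}{5}\right) + 429 = \left(-2\right) \left(- \frac{1}{5}\right) \frac{1}{5} + 429 = \frac{2}{25} + 429 = \frac{10727}{25}$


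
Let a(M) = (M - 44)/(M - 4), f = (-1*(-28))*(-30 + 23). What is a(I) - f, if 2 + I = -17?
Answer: 4571/23 ≈ 198.74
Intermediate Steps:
I = -19 (I = -2 - 17 = -19)
f = -196 (f = 28*(-7) = -196)
a(M) = (-44 + M)/(-4 + M)
a(I) - f = (-44 - 19)/(-4 - 19) - 1*(-196) = -63/(-23) + 196 = -1/23*(-63) + 196 = 63/23 + 196 = 4571/23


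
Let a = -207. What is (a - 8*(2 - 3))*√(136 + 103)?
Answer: -199*√239 ≈ -3076.5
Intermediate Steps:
(a - 8*(2 - 3))*√(136 + 103) = (-207 - 8*(2 - 3))*√(136 + 103) = (-207 - 8*(-1))*√239 = (-207 + 8)*√239 = -199*√239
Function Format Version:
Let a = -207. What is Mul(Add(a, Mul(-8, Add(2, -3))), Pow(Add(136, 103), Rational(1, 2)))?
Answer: Mul(-199, Pow(239, Rational(1, 2))) ≈ -3076.5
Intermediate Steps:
Mul(Add(a, Mul(-8, Add(2, -3))), Pow(Add(136, 103), Rational(1, 2))) = Mul(Add(-207, Mul(-8, Add(2, -3))), Pow(Add(136, 103), Rational(1, 2))) = Mul(Add(-207, Mul(-8, -1)), Pow(239, Rational(1, 2))) = Mul(Add(-207, 8), Pow(239, Rational(1, 2))) = Mul(-199, Pow(239, Rational(1, 2)))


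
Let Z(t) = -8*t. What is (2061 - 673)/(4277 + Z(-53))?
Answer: 1388/4701 ≈ 0.29526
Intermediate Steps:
(2061 - 673)/(4277 + Z(-53)) = (2061 - 673)/(4277 - 8*(-53)) = 1388/(4277 + 424) = 1388/4701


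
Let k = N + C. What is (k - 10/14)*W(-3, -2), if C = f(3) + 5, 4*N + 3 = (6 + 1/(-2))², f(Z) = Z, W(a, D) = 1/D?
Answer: -1579/224 ≈ -7.0491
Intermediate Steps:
N = 109/16 (N = -¾ + (6 + 1/(-2))²/4 = -¾ + (6 - ½)²/4 = -¾ + (11/2)²/4 = -¾ + (¼)*(121/4) = -¾ + 121/16 = 109/16 ≈ 6.8125)
C = 8 (C = 3 + 5 = 8)
k = 237/16 (k = 109/16 + 8 = 237/16 ≈ 14.813)
(k - 10/14)*W(-3, -2) = (237/16 - 10/14)/(-2) = (237/16 - 10*1/14)*(-½) = (237/16 - 5/7)*(-½) = (1579/112)*(-½) = -1579/224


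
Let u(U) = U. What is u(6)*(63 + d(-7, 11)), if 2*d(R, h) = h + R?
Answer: 390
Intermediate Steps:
d(R, h) = R/2 + h/2 (d(R, h) = (h + R)/2 = (R + h)/2 = R/2 + h/2)
u(6)*(63 + d(-7, 11)) = 6*(63 + ((½)*(-7) + (½)*11)) = 6*(63 + (-7/2 + 11/2)) = 6*(63 + 2) = 6*65 = 390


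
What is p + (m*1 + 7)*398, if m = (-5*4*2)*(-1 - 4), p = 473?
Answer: 82859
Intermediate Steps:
m = 200 (m = -20*2*(-5) = -40*(-5) = 200)
p + (m*1 + 7)*398 = 473 + (200*1 + 7)*398 = 473 + (200 + 7)*398 = 473 + 207*398 = 473 + 82386 = 82859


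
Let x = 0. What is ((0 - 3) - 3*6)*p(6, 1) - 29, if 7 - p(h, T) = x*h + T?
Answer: -155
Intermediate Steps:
p(h, T) = 7 - T (p(h, T) = 7 - (0*h + T) = 7 - (0 + T) = 7 - T)
((0 - 3) - 3*6)*p(6, 1) - 29 = ((0 - 3) - 3*6)*(7 - 1*1) - 29 = (-3 - 18)*(7 - 1) - 29 = -21*6 - 29 = -126 - 29 = -155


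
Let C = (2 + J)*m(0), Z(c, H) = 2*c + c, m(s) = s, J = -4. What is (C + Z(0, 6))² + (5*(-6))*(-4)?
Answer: 120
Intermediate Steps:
Z(c, H) = 3*c
C = 0 (C = (2 - 4)*0 = -2*0 = 0)
(C + Z(0, 6))² + (5*(-6))*(-4) = (0 + 3*0)² + (5*(-6))*(-4) = (0 + 0)² - 30*(-4) = 0² + 120 = 0 + 120 = 120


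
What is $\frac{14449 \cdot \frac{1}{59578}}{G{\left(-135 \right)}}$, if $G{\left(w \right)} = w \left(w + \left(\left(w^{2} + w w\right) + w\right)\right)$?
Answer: $- \frac{14449}{290996825400} \approx -4.9653 \cdot 10^{-8}$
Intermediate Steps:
$G{\left(w \right)} = w \left(2 w + 2 w^{2}\right)$ ($G{\left(w \right)} = w \left(w + \left(\left(w^{2} + w^{2}\right) + w\right)\right) = w \left(w + \left(2 w^{2} + w\right)\right) = w \left(w + \left(w + 2 w^{2}\right)\right) = w \left(2 w + 2 w^{2}\right)$)
$\frac{14449 \cdot \frac{1}{59578}}{G{\left(-135 \right)}} = \frac{14449 \cdot \frac{1}{59578}}{2 \left(-135\right)^{2} \left(1 - 135\right)} = \frac{14449 \cdot \frac{1}{59578}}{2 \cdot 18225 \left(-134\right)} = \frac{14449}{59578 \left(-4884300\right)} = \frac{14449}{59578} \left(- \frac{1}{4884300}\right) = - \frac{14449}{290996825400}$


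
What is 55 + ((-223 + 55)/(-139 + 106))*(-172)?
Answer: -9027/11 ≈ -820.64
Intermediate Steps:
55 + ((-223 + 55)/(-139 + 106))*(-172) = 55 - 168/(-33)*(-172) = 55 - 168*(-1/33)*(-172) = 55 + (56/11)*(-172) = 55 - 9632/11 = -9027/11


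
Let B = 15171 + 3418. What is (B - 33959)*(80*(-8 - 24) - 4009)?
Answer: 100965530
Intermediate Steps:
B = 18589
(B - 33959)*(80*(-8 - 24) - 4009) = (18589 - 33959)*(80*(-8 - 24) - 4009) = -15370*(80*(-32) - 4009) = -15370*(-2560 - 4009) = -15370*(-6569) = 100965530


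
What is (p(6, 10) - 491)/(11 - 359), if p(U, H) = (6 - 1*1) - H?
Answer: 124/87 ≈ 1.4253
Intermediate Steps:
p(U, H) = 5 - H (p(U, H) = (6 - 1) - H = 5 - H)
(p(6, 10) - 491)/(11 - 359) = ((5 - 1*10) - 491)/(11 - 359) = ((5 - 10) - 491)/(-348) = (-5 - 491)*(-1/348) = -496*(-1/348) = 124/87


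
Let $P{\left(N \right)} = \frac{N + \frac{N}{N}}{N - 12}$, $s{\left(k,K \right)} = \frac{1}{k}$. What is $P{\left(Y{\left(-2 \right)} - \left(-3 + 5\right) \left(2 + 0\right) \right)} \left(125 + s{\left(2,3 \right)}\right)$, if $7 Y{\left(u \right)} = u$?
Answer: $\frac{5773}{228} \approx 25.32$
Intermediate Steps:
$Y{\left(u \right)} = \frac{u}{7}$
$P{\left(N \right)} = \frac{1 + N}{-12 + N}$ ($P{\left(N \right)} = \frac{N + 1}{-12 + N} = \frac{1 + N}{-12 + N}$)
$P{\left(Y{\left(-2 \right)} - \left(-3 + 5\right) \left(2 + 0\right) \right)} \left(125 + s{\left(2,3 \right)}\right) = \frac{1 + \left(\frac{1}{7} \left(-2\right) - \left(-3 + 5\right) \left(2 + 0\right)\right)}{-12 + \left(\frac{1}{7} \left(-2\right) - \left(-3 + 5\right) \left(2 + 0\right)\right)} \left(125 + \frac{1}{2}\right) = \frac{1 - \left(\frac{2}{7} + 2 \cdot 2\right)}{-12 - \left(\frac{2}{7} + 2 \cdot 2\right)} \left(125 + \frac{1}{2}\right) = \frac{1 - \frac{30}{7}}{-12 - \frac{30}{7}} \cdot \frac{251}{2} = \frac{1}{- \frac{114}{7}} \left(- \frac{23}{7}\right) \frac{251}{2} = \left(- \frac{7}{114}\right) \left(- \frac{23}{7}\right) \frac{251}{2} = \frac{23}{114} \cdot \frac{251}{2} = \frac{5773}{228}$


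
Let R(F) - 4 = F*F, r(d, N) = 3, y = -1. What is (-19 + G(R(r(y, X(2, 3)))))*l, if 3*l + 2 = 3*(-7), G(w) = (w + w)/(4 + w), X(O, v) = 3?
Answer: 2277/17 ≈ 133.94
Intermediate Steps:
R(F) = 4 + F² (R(F) = 4 + F*F = 4 + F²)
G(w) = 2*w/(4 + w) (G(w) = (2*w)/(4 + w) = 2*w/(4 + w))
l = -23/3 (l = -⅔ + (3*(-7))/3 = -⅔ + (⅓)*(-21) = -⅔ - 7 = -23/3 ≈ -7.6667)
(-19 + G(R(r(y, X(2, 3)))))*l = (-19 + 2*(4 + 3²)/(4 + (4 + 3²)))*(-23/3) = (-19 + 2*(4 + 9)/(4 + (4 + 9)))*(-23/3) = (-19 + 2*13/(4 + 13))*(-23/3) = (-19 + 2*13/17)*(-23/3) = (-19 + 2*13*(1/17))*(-23/3) = (-19 + 26/17)*(-23/3) = -297/17*(-23/3) = 2277/17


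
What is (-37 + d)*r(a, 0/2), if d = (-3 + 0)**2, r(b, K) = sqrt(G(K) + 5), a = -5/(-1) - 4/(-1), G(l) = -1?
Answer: -56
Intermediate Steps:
a = 9 (a = -5*(-1) - 4*(-1) = 5 + 4 = 9)
r(b, K) = 2 (r(b, K) = sqrt(-1 + 5) = sqrt(4) = 2)
d = 9 (d = (-3)**2 = 9)
(-37 + d)*r(a, 0/2) = (-37 + 9)*2 = -28*2 = -56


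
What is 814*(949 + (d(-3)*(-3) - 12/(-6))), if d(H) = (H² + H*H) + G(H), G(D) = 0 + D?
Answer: 737484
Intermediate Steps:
G(D) = D
d(H) = H + 2*H² (d(H) = (H² + H*H) + H = (H² + H²) + H = 2*H² + H = H + 2*H²)
814*(949 + (d(-3)*(-3) - 12/(-6))) = 814*(949 + (-3*(1 + 2*(-3))*(-3) - 12/(-6))) = 814*(949 + (-3*(1 - 6)*(-3) - 12*(-⅙))) = 814*(949 + (-3*(-5)*(-3) + 2)) = 814*(949 + (15*(-3) + 2)) = 814*(949 + (-45 + 2)) = 814*(949 - 43) = 814*906 = 737484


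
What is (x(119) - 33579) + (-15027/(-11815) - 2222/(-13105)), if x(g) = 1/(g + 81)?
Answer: -41591998535857/1238684600 ≈ -33578.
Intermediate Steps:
x(g) = 1/(81 + g)
(x(119) - 33579) + (-15027/(-11815) - 2222/(-13105)) = (1/(81 + 119) - 33579) + (-15027/(-11815) - 2222/(-13105)) = (1/200 - 33579) + (-15027*(-1/11815) - 2222*(-1/13105)) = (1/200 - 33579) + (15027/11815 + 2222/13105) = -6715799/200 + 44636353/30967115 = -41591998535857/1238684600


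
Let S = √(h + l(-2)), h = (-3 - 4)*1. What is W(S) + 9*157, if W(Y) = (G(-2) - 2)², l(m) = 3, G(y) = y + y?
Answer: 1449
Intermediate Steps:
G(y) = 2*y
h = -7 (h = -7*1 = -7)
S = 2*I (S = √(-7 + 3) = √(-4) = 2*I ≈ 2.0*I)
W(Y) = 36 (W(Y) = (2*(-2) - 2)² = (-4 - 2)² = (-6)² = 36)
W(S) + 9*157 = 36 + 9*157 = 36 + 1413 = 1449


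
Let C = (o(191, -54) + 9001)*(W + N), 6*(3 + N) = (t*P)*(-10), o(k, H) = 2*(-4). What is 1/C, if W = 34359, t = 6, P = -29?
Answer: 1/311571478 ≈ 3.2095e-9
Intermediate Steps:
o(k, H) = -8
N = 287 (N = -3 + ((6*(-29))*(-10))/6 = -3 + (-174*(-10))/6 = -3 + (1/6)*1740 = -3 + 290 = 287)
C = 311571478 (C = (-8 + 9001)*(34359 + 287) = 8993*34646 = 311571478)
1/C = 1/311571478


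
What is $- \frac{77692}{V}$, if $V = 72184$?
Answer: $- \frac{19423}{18046} \approx -1.0763$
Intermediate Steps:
$- \frac{77692}{V} = - \frac{77692}{72184} = \left(-77692\right) \frac{1}{72184} = - \frac{19423}{18046}$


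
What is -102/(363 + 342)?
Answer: -34/235 ≈ -0.14468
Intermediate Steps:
-102/(363 + 342) = -102/705 = -102*1/705 = -34/235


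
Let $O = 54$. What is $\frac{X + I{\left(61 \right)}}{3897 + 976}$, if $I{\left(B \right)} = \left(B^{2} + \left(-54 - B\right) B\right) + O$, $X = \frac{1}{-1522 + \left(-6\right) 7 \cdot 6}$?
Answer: $- \frac{5747761}{8644702} \approx -0.66489$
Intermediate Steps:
$X = - \frac{1}{1774}$ ($X = \frac{1}{-1522 - 252} = \frac{1}{-1774} = - \frac{1}{1774} \approx -0.0005637$)
$I{\left(B \right)} = 54 + B^{2} + B \left(-54 - B\right)$ ($I{\left(B \right)} = \left(B^{2} + \left(-54 - B\right) B\right) + 54 = \left(B^{2} + B \left(-54 - B\right)\right) + 54 = 54 + B^{2} + B \left(-54 - B\right)$)
$\frac{X + I{\left(61 \right)}}{3897 + 976} = \frac{- \frac{1}{1774} + \left(54 - 3294\right)}{3897 + 976} = \frac{- \frac{1}{1774} + \left(54 - 3294\right)}{4873} = \left(- \frac{1}{1774} - 3240\right) \frac{1}{4873} = \left(- \frac{5747761}{1774}\right) \frac{1}{4873} = - \frac{5747761}{8644702}$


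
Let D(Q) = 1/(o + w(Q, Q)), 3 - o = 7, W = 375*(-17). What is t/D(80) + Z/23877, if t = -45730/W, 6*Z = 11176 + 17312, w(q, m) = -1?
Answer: -4258202/119385 ≈ -35.668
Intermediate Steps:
W = -6375
o = -4 (o = 3 - 1*7 = 3 - 7 = -4)
Z = 4748 (Z = (11176 + 17312)/6 = (⅙)*28488 = 4748)
D(Q) = -⅕ (D(Q) = 1/(-4 - 1) = 1/(-5) = -⅕)
t = 538/75 (t = -45730/(-6375) = -45730*(-1/6375) = 538/75 ≈ 7.1733)
t/D(80) + Z/23877 = 538/(75*(-⅕)) + 4748/23877 = (538/75)*(-5) + 4748*(1/23877) = -538/15 + 4748/23877 = -4258202/119385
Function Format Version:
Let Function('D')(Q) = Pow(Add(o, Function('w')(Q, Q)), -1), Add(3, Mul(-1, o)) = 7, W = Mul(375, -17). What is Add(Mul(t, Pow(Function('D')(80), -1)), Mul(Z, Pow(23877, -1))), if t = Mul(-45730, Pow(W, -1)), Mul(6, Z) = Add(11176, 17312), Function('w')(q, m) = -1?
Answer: Rational(-4258202, 119385) ≈ -35.668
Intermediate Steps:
W = -6375
o = -4 (o = Add(3, Mul(-1, 7)) = Add(3, -7) = -4)
Z = 4748 (Z = Mul(Rational(1, 6), Add(11176, 17312)) = Mul(Rational(1, 6), 28488) = 4748)
Function('D')(Q) = Rational(-1, 5) (Function('D')(Q) = Pow(Add(-4, -1), -1) = Pow(-5, -1) = Rational(-1, 5))
t = Rational(538, 75) (t = Mul(-45730, Pow(-6375, -1)) = Mul(-45730, Rational(-1, 6375)) = Rational(538, 75) ≈ 7.1733)
Add(Mul(t, Pow(Function('D')(80), -1)), Mul(Z, Pow(23877, -1))) = Add(Mul(Rational(538, 75), Pow(Rational(-1, 5), -1)), Mul(4748, Pow(23877, -1))) = Add(Mul(Rational(538, 75), -5), Mul(4748, Rational(1, 23877))) = Add(Rational(-538, 15), Rational(4748, 23877)) = Rational(-4258202, 119385)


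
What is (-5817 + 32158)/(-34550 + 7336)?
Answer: -26341/27214 ≈ -0.96792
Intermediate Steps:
(-5817 + 32158)/(-34550 + 7336) = 26341/(-27214) = 26341*(-1/27214) = -26341/27214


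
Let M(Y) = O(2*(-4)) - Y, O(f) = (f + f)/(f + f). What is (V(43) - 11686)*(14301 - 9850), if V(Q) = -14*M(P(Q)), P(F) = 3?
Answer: -51889758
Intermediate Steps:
O(f) = 1 (O(f) = (2*f)/((2*f)) = (2*f)*(1/(2*f)) = 1)
M(Y) = 1 - Y
V(Q) = 28 (V(Q) = -14*(1 - 1*3) = -14*(1 - 3) = -14*(-2) = 28)
(V(43) - 11686)*(14301 - 9850) = (28 - 11686)*(14301 - 9850) = -11658*4451 = -51889758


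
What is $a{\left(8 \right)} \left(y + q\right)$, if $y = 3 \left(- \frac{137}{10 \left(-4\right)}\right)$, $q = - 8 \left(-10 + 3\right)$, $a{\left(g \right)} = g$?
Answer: $\frac{2651}{5} \approx 530.2$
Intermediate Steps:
$q = 56$ ($q = \left(-8\right) \left(-7\right) = 56$)
$y = \frac{411}{40}$ ($y = 3 \left(- \frac{137}{-40}\right) = 3 \left(\left(-137\right) \left(- \frac{1}{40}\right)\right) = 3 \cdot \frac{137}{40} = \frac{411}{40} \approx 10.275$)
$a{\left(8 \right)} \left(y + q\right) = 8 \left(\frac{411}{40} + 56\right) = 8 \cdot \frac{2651}{40} = \frac{2651}{5}$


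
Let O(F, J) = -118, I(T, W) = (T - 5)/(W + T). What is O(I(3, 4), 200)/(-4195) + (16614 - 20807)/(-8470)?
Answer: 531117/1015190 ≈ 0.52317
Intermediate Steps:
I(T, W) = (-5 + T)/(T + W)
O(I(3, 4), 200)/(-4195) + (16614 - 20807)/(-8470) = -118/(-4195) + (16614 - 20807)/(-8470) = -118*(-1/4195) - 4193*(-1/8470) = 118/4195 + 599/1210 = 531117/1015190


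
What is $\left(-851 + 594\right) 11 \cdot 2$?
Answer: $-5654$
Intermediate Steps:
$\left(-851 + 594\right) 11 \cdot 2 = \left(-257\right) 22 = -5654$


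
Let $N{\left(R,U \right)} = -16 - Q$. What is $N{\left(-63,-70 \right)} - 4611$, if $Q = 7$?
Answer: $-4634$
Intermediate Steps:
$N{\left(R,U \right)} = -23$ ($N{\left(R,U \right)} = -16 - 7 = -23$)
$N{\left(-63,-70 \right)} - 4611 = -23 - 4611 = -4634$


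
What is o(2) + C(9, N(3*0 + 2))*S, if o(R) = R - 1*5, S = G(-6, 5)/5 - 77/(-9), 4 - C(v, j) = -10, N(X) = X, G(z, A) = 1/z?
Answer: 5234/45 ≈ 116.31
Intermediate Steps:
C(v, j) = 14 (C(v, j) = 4 - 1*(-10) = 4 + 10 = 14)
S = 767/90 (S = 1/(-6*5) - 77/(-9) = -⅙*⅕ - 77*(-⅑) = -1/30 + 77/9 = 767/90 ≈ 8.5222)
o(R) = -5 + R (o(R) = R - 5 = -5 + R)
o(2) + C(9, N(3*0 + 2))*S = (-5 + 2) + 14*(767/90) = -3 + 5369/45 = 5234/45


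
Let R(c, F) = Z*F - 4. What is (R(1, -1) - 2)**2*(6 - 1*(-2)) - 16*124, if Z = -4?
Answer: -1952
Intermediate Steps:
R(c, F) = -4 - 4*F (R(c, F) = -4*F - 4 = -4 - 4*F)
(R(1, -1) - 2)**2*(6 - 1*(-2)) - 16*124 = ((-4 - 4*(-1)) - 2)**2*(6 - 1*(-2)) - 16*124 = ((-4 + 4) - 2)**2*(6 + 2) - 1984 = (0 - 2)**2*8 - 1984 = (-2)**2*8 - 1984 = 4*8 - 1984 = 32 - 1984 = -1952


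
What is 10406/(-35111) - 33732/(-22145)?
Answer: 953923382/777533095 ≈ 1.2269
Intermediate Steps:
10406/(-35111) - 33732/(-22145) = 10406*(-1/35111) - 33732*(-1/22145) = -10406/35111 + 33732/22145 = 953923382/777533095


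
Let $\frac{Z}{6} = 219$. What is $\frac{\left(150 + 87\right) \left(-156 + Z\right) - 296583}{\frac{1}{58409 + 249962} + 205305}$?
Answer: $- \frac{6826408827}{63310108156} \approx -0.10782$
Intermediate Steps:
$Z = 1314$ ($Z = 6 \cdot 219 = 1314$)
$\frac{\left(150 + 87\right) \left(-156 + Z\right) - 296583}{\frac{1}{58409 + 249962} + 205305} = \frac{\left(150 + 87\right) \left(-156 + 1314\right) - 296583}{\frac{1}{58409 + 249962} + 205305} = \frac{237 \cdot 1158 - 296583}{\frac{1}{308371} + 205305} = \frac{274446 - 296583}{\frac{1}{308371} + 205305} = - \frac{22137}{\frac{63310108156}{308371}} = \left(-22137\right) \frac{308371}{63310108156} = - \frac{6826408827}{63310108156}$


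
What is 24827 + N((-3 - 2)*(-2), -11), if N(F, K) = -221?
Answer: 24606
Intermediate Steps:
24827 + N((-3 - 2)*(-2), -11) = 24827 - 221 = 24606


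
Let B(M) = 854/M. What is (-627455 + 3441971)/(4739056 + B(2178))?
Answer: 3065007924/5160832411 ≈ 0.59390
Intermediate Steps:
(-627455 + 3441971)/(4739056 + B(2178)) = (-627455 + 3441971)/(4739056 + 854/2178) = 2814516/(4739056 + 854*(1/2178)) = 2814516/(4739056 + 427/1089) = 2814516/(5160832411/1089) = 2814516*(1089/5160832411) = 3065007924/5160832411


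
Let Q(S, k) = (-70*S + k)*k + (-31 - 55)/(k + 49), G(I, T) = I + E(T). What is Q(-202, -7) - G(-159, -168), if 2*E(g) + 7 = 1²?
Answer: -2074192/21 ≈ -98771.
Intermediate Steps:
E(g) = -3 (E(g) = -7/2 + (½)*1² = -7/2 + (½)*1 = -7/2 + ½ = -3)
G(I, T) = -3 + I (G(I, T) = I - 3 = -3 + I)
Q(S, k) = -86/(49 + k) + k*(k - 70*S) (Q(S, k) = (k - 70*S)*k - 86/(49 + k) = k*(k - 70*S) - 86/(49 + k) = -86/(49 + k) + k*(k - 70*S))
Q(-202, -7) - G(-159, -168) = (-86 + (-7)³ + 49*(-7)² - 3430*(-202)*(-7) - 70*(-202)*(-7)²)/(49 - 7) - (-3 - 159) = (-86 - 343 + 49*49 - 4850020 - 70*(-202)*49)/42 - 1*(-162) = (-86 - 343 + 2401 - 4850020 + 692860)/42 + 162 = (1/42)*(-4155188) + 162 = -2077594/21 + 162 = -2074192/21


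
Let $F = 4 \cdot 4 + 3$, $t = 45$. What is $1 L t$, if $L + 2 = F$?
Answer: $765$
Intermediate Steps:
$F = 19$ ($F = 16 + 3 = 19$)
$L = 17$ ($L = -2 + 19 = 17$)
$1 L t = 1 \cdot 17 \cdot 45 = 17 \cdot 45 = 765$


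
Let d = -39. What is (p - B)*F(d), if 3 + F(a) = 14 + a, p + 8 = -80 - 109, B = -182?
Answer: 420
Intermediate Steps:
p = -197 (p = -8 + (-80 - 109) = -8 - 189 = -197)
F(a) = 11 + a (F(a) = -3 + (14 + a) = 11 + a)
(p - B)*F(d) = (-197 - 1*(-182))*(11 - 39) = (-197 + 182)*(-28) = -15*(-28) = 420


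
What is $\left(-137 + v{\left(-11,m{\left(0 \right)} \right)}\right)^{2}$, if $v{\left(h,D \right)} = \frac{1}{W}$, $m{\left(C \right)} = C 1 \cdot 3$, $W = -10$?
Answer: $\frac{1879641}{100} \approx 18796.0$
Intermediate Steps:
$m{\left(C \right)} = 3 C$ ($m{\left(C \right)} = C 3 = 3 C$)
$v{\left(h,D \right)} = - \frac{1}{10}$ ($v{\left(h,D \right)} = \frac{1}{-10} = - \frac{1}{10}$)
$\left(-137 + v{\left(-11,m{\left(0 \right)} \right)}\right)^{2} = \left(-137 - \frac{1}{10}\right)^{2} = \left(- \frac{1371}{10}\right)^{2} = \frac{1879641}{100}$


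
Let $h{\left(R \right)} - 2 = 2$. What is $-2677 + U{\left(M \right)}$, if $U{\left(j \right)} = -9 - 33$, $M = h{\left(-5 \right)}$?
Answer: $-2719$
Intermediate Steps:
$h{\left(R \right)} = 4$ ($h{\left(R \right)} = 2 + 2 = 4$)
$M = 4$
$U{\left(j \right)} = -42$
$-2677 + U{\left(M \right)} = -2677 - 42 = -2719$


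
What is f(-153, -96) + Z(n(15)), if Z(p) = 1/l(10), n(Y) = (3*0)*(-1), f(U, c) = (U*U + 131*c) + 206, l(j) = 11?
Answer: 121430/11 ≈ 11039.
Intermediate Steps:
f(U, c) = 206 + U**2 + 131*c (f(U, c) = (U**2 + 131*c) + 206 = 206 + U**2 + 131*c)
n(Y) = 0 (n(Y) = 0*(-1) = 0)
Z(p) = 1/11
f(-153, -96) + Z(n(15)) = (206 + (-153)**2 + 131*(-96)) + 1/11 = (206 + 23409 - 12576) + 1/11 = 11039 + 1/11 = 121430/11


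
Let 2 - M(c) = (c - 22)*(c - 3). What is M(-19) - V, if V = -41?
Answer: -859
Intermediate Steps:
M(c) = 2 - (-22 + c)*(-3 + c) (M(c) = 2 - (c - 22)*(c - 3) = 2 - (-22 + c)*(-3 + c))
M(-19) - V = (-64 - 1*(-19)**2 + 25*(-19)) - 1*(-41) = (-64 - 1*361 - 475) + 41 = (-64 - 361 - 475) + 41 = -900 + 41 = -859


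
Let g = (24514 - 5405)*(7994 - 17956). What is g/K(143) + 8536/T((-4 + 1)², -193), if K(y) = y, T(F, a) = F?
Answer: -1712054074/1287 ≈ -1.3303e+6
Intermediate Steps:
g = -190363858 (g = 19109*(-9962) = -190363858)
g/K(143) + 8536/T((-4 + 1)², -193) = -190363858/143 + 8536/((-4 + 1)²) = -190363858*1/143 + 8536/((-3)²) = -190363858/143 + 8536/9 = -1712054074/1287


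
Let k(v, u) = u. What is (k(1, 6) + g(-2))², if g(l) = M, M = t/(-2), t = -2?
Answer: 49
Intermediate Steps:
M = 1 (M = -2/(-2) = -2*(-½) = 1)
g(l) = 1
(k(1, 6) + g(-2))² = (6 + 1)² = 7² = 49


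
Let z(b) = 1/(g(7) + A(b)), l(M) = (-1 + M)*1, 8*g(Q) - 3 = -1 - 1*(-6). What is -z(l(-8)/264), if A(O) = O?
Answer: -88/85 ≈ -1.0353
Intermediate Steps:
g(Q) = 1 (g(Q) = 3/8 + (-1 - 1*(-6))/8 = 3/8 + (-1 + 6)/8 = 3/8 + (⅛)*5 = 3/8 + 5/8 = 1)
l(M) = -1 + M
z(b) = 1/(1 + b)
-z(l(-8)/264) = -1/(1 + (-1 - 8)/264) = -1/(1 - 9*1/264) = -1/(1 - 3/88) = -1/85/88 = -1*88/85 = -88/85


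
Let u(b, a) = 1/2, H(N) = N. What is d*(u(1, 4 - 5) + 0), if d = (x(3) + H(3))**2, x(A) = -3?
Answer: 0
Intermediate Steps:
u(b, a) = 1/2
d = 0 (d = (-3 + 3)**2 = 0**2 = 0)
d*(u(1, 4 - 5) + 0) = 0*(1/2 + 0) = 0*(1/2) = 0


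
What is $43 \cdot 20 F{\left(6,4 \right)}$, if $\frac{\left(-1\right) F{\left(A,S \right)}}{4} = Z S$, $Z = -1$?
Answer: $13760$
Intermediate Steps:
$F{\left(A,S \right)} = 4 S$ ($F{\left(A,S \right)} = - 4 \left(- S\right) = 4 S$)
$43 \cdot 20 F{\left(6,4 \right)} = 43 \cdot 20 \cdot 4 \cdot 4 = 860 \cdot 16 = 13760$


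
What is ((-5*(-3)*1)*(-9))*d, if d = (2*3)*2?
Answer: -1620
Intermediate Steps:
d = 12 (d = 6*2 = 12)
((-5*(-3)*1)*(-9))*d = ((-5*(-3)*1)*(-9))*12 = ((15*1)*(-9))*12 = (15*(-9))*12 = -135*12 = -1620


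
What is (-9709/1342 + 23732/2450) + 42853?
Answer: 70452219997/1643950 ≈ 42855.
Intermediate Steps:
(-9709/1342 + 23732/2450) + 42853 = (-9709*1/1342 + 23732*(1/2450)) + 42853 = (-9709/1342 + 11866/1225) + 42853 = 4030647/1643950 + 42853 = 70452219997/1643950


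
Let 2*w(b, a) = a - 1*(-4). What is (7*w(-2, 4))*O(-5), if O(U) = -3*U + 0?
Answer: 420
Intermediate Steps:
w(b, a) = 2 + a/2 (w(b, a) = (a - 1*(-4))/2 = (a + 4)/2 = (4 + a)/2 = 2 + a/2)
O(U) = -3*U
(7*w(-2, 4))*O(-5) = (7*(2 + (1/2)*4))*(-3*(-5)) = (7*(2 + 2))*15 = (7*4)*15 = 28*15 = 420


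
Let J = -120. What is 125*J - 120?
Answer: -15120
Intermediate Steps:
125*J - 120 = 125*(-120) - 120 = -15000 - 120 = -15120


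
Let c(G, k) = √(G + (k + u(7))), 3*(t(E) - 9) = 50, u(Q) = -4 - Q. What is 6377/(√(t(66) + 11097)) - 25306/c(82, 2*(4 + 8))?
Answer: -25306*√95/95 + 6377*√25026/16684 ≈ -2535.9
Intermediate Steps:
t(E) = 77/3 (t(E) = 9 + (⅓)*50 = 9 + 50/3 = 77/3)
c(G, k) = √(-11 + G + k) (c(G, k) = √(G + (k + (-4 - 1*7))) = √(G + (k + (-4 - 7))) = √(G + (k - 11)) = √(G + (-11 + k)) = √(-11 + G + k))
6377/(√(t(66) + 11097)) - 25306/c(82, 2*(4 + 8)) = 6377/(√(77/3 + 11097)) - 25306/√(-11 + 82 + 2*(4 + 8)) = 6377/(√(33368/3)) - 25306/√(-11 + 82 + 2*12) = 6377/((2*√25026/3)) - 25306/√(-11 + 82 + 24) = 6377*(√25026/16684) - 25306*√95/95 = 6377*√25026/16684 - 25306*√95/95 = -25306*√95/95 + 6377*√25026/16684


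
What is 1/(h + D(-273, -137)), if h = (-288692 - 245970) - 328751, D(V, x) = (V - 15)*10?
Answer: -1/866293 ≈ -1.1543e-6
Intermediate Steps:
D(V, x) = -150 + 10*V (D(V, x) = (-15 + V)*10 = -150 + 10*V)
h = -863413 (h = -534662 - 328751 = -863413)
1/(h + D(-273, -137)) = 1/(-863413 + (-150 + 10*(-273))) = 1/(-863413 + (-150 - 2730)) = 1/(-863413 - 2880) = 1/(-866293) = -1/866293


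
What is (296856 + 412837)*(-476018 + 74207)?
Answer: -285162454023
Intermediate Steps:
(296856 + 412837)*(-476018 + 74207) = 709693*(-401811) = -285162454023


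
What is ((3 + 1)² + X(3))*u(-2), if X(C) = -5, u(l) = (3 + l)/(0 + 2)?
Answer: 11/2 ≈ 5.5000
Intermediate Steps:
u(l) = 3/2 + l/2 (u(l) = (3 + l)/2 = (3 + l)*(½) = 3/2 + l/2)
((3 + 1)² + X(3))*u(-2) = ((3 + 1)² - 5)*(3/2 + (½)*(-2)) = (4² - 5)*(3/2 - 1) = (16 - 5)*(½) = 11*(½) = 11/2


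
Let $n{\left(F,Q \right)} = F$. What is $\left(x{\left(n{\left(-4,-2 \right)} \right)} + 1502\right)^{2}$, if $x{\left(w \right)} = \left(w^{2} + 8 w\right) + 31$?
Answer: $2301289$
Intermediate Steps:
$x{\left(w \right)} = 31 + w^{2} + 8 w$
$\left(x{\left(n{\left(-4,-2 \right)} \right)} + 1502\right)^{2} = \left(\left(31 + \left(-4\right)^{2} + 8 \left(-4\right)\right) + 1502\right)^{2} = \left(\left(31 + 16 - 32\right) + 1502\right)^{2} = \left(15 + 1502\right)^{2} = 1517^{2} = 2301289$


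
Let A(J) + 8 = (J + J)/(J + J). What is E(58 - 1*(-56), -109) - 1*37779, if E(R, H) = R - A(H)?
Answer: -37658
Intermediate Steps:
A(J) = -7 (A(J) = -8 + (J + J)/(J + J) = -8 + (2*J)/((2*J)) = -8 + (2*J)*(1/(2*J)) = -8 + 1 = -7)
E(R, H) = 7 + R (E(R, H) = R - 1*(-7) = R + 7 = 7 + R)
E(58 - 1*(-56), -109) - 1*37779 = (7 + (58 - 1*(-56))) - 1*37779 = (7 + (58 + 56)) - 37779 = (7 + 114) - 37779 = 121 - 37779 = -37658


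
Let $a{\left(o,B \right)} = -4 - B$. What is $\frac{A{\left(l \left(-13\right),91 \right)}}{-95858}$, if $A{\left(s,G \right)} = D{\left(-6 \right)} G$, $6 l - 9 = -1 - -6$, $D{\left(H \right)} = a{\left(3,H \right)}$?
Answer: $- \frac{13}{6847} \approx -0.0018986$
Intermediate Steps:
$D{\left(H \right)} = -4 - H$
$l = \frac{7}{3}$ ($l = \frac{3}{2} + \frac{-1 - -6}{6} = \frac{3}{2} + \frac{-1 + 6}{6} = \frac{3}{2} + \frac{1}{6} \cdot 5 = \frac{3}{2} + \frac{5}{6} = \frac{7}{3} \approx 2.3333$)
$A{\left(s,G \right)} = 2 G$ ($A{\left(s,G \right)} = \left(-4 - -6\right) G = \left(-4 + 6\right) G = 2 G$)
$\frac{A{\left(l \left(-13\right),91 \right)}}{-95858} = \frac{2 \cdot 91}{-95858} = 182 \left(- \frac{1}{95858}\right) = - \frac{13}{6847}$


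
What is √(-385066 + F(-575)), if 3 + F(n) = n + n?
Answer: I*√386219 ≈ 621.46*I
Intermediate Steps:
F(n) = -3 + 2*n (F(n) = -3 + (n + n) = -3 + 2*n)
√(-385066 + F(-575)) = √(-385066 + (-3 + 2*(-575))) = √(-385066 + (-3 - 1150)) = √(-385066 - 1153) = √(-386219) = I*√386219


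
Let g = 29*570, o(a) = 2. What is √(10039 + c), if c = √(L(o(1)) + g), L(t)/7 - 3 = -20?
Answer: √(10039 + √16411) ≈ 100.83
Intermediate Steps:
L(t) = -119 (L(t) = 21 + 7*(-20) = 21 - 140 = -119)
g = 16530
c = √16411 (c = √(-119 + 16530) = √16411 ≈ 128.11)
√(10039 + c) = √(10039 + √16411)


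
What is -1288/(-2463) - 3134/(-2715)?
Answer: 1246218/743005 ≈ 1.6773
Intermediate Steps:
-1288/(-2463) - 3134/(-2715) = -1288*(-1/2463) - 3134*(-1/2715) = 1288/2463 + 3134/2715 = 1246218/743005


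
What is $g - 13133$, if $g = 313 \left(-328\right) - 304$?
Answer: $-116101$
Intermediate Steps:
$g = -102968$ ($g = -102664 - 304 = -102968$)
$g - 13133 = -102968 - 13133 = -116101$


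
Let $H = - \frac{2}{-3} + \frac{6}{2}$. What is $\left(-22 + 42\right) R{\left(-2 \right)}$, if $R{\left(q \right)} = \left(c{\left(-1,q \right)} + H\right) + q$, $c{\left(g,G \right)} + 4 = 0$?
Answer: $- \frac{140}{3} \approx -46.667$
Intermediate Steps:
$c{\left(g,G \right)} = -4$ ($c{\left(g,G \right)} = -4 + 0 = -4$)
$H = \frac{11}{3}$ ($H = \left(-2\right) \left(- \frac{1}{3}\right) + 6 \cdot \frac{1}{2} = \frac{2}{3} + 3 = \frac{11}{3} \approx 3.6667$)
$R{\left(q \right)} = - \frac{1}{3} + q$ ($R{\left(q \right)} = \left(-4 + \frac{11}{3}\right) + q = - \frac{1}{3} + q$)
$\left(-22 + 42\right) R{\left(-2 \right)} = \left(-22 + 42\right) \left(- \frac{1}{3} - 2\right) = 20 \left(- \frac{7}{3}\right) = - \frac{140}{3}$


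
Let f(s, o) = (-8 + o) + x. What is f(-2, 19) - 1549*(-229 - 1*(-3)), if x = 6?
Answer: 350091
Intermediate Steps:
f(s, o) = -2 + o (f(s, o) = (-8 + o) + 6 = -2 + o)
f(-2, 19) - 1549*(-229 - 1*(-3)) = (-2 + 19) - 1549*(-229 - 1*(-3)) = 17 - 1549*(-229 + 3) = 17 - 1549*(-226) = 17 + 350074 = 350091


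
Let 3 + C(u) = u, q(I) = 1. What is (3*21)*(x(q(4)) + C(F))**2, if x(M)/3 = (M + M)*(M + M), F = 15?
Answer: 36288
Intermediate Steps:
C(u) = -3 + u
x(M) = 12*M**2 (x(M) = 3*((M + M)*(M + M)) = 3*((2*M)*(2*M)) = 3*(4*M**2) = 12*M**2)
(3*21)*(x(q(4)) + C(F))**2 = (3*21)*(12*1**2 + (-3 + 15))**2 = 63*(12*1 + 12)**2 = 63*(12 + 12)**2 = 63*24**2 = 63*576 = 36288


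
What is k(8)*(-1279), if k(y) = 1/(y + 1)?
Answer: -1279/9 ≈ -142.11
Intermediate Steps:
k(y) = 1/(1 + y)
k(8)*(-1279) = -1279/(1 + 8) = -1279/9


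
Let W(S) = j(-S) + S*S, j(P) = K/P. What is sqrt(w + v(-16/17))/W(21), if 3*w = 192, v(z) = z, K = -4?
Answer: 84*sqrt(1139)/157505 ≈ 0.017999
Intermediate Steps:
w = 64 (w = (1/3)*192 = 64)
j(P) = -4/P
W(S) = S**2 + 4/S (W(S) = -4*(-1/S) + S*S = -(-4)/S + S**2 = 4/S + S**2 = S**2 + 4/S)
sqrt(w + v(-16/17))/W(21) = sqrt(64 - 16/17)/(((4 + 21**3)/21)) = sqrt(64 - 16*1/17)/(((4 + 9261)/21)) = sqrt(64 - 16/17)/(((1/21)*9265)) = sqrt(1072/17)/(9265/21) = (4*sqrt(1139)/17)*(21/9265) = 84*sqrt(1139)/157505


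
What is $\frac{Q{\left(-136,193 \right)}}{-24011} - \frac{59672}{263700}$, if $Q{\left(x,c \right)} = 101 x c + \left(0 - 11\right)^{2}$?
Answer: $\frac{174404166377}{1582925175} \approx 110.18$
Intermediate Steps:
$Q{\left(x,c \right)} = 121 + 101 c x$ ($Q{\left(x,c \right)} = 101 c x + \left(-11\right)^{2} = 101 c x + 121 = 121 + 101 c x$)
$\frac{Q{\left(-136,193 \right)}}{-24011} - \frac{59672}{263700} = \frac{121 + 101 \cdot 193 \left(-136\right)}{-24011} - \frac{59672}{263700} = \left(121 - 2651048\right) \left(- \frac{1}{24011}\right) - \frac{14918}{65925} = \left(-2650927\right) \left(- \frac{1}{24011}\right) - \frac{14918}{65925} = \frac{2650927}{24011} - \frac{14918}{65925} = \frac{174404166377}{1582925175}$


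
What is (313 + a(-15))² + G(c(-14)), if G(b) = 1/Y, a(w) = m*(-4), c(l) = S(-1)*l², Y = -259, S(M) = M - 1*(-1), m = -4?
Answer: 28034418/259 ≈ 1.0824e+5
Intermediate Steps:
S(M) = 1 + M (S(M) = M + 1 = 1 + M)
c(l) = 0 (c(l) = (1 - 1)*l² = 0*l² = 0)
a(w) = 16 (a(w) = -4*(-4) = 16)
G(b) = -1/259 (G(b) = 1/(-259) = -1/259)
(313 + a(-15))² + G(c(-14)) = (313 + 16)² - 1/259 = 329² - 1/259 = 108241 - 1/259 = 28034418/259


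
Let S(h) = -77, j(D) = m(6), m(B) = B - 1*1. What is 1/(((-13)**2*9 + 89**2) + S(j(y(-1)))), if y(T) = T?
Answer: 1/9365 ≈ 0.00010678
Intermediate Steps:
m(B) = -1 + B (m(B) = B - 1 = -1 + B)
j(D) = 5 (j(D) = -1 + 6 = 5)
1/(((-13)**2*9 + 89**2) + S(j(y(-1)))) = 1/(((-13)**2*9 + 89**2) - 77) = 1/((169*9 + 7921) - 77) = 1/((1521 + 7921) - 77) = 1/(9442 - 77) = 1/9365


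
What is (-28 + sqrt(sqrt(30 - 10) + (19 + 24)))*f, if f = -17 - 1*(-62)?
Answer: -1260 + 45*sqrt(43 + 2*sqrt(5)) ≈ -949.95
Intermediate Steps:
f = 45 (f = -17 + 62 = 45)
(-28 + sqrt(sqrt(30 - 10) + (19 + 24)))*f = (-28 + sqrt(sqrt(30 - 10) + (19 + 24)))*45 = (-28 + sqrt(sqrt(20) + 43))*45 = (-28 + sqrt(2*sqrt(5) + 43))*45 = (-28 + sqrt(43 + 2*sqrt(5)))*45 = -1260 + 45*sqrt(43 + 2*sqrt(5))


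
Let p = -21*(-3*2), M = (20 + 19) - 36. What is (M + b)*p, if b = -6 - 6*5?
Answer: -4158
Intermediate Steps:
M = 3 (M = 39 - 36 = 3)
b = -36 (b = -6 - 30 = -36)
p = 126 (p = -(-126) = -21*(-6) = 126)
(M + b)*p = (3 - 36)*126 = -33*126 = -4158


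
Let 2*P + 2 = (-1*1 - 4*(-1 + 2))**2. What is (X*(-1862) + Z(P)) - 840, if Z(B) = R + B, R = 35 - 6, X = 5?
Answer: -20219/2 ≈ -10110.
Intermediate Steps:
R = 29
P = 23/2 (P = -1 + (-1*1 - 4*(-1 + 2))**2/2 = -1 + (-1 - 4*1)**2/2 = -1 + (-1 - 4)**2/2 = -1 + (1/2)*(-5)**2 = -1 + (1/2)*25 = -1 + 25/2 = 23/2 ≈ 11.500)
Z(B) = 29 + B
(X*(-1862) + Z(P)) - 840 = (5*(-1862) + (29 + 23/2)) - 840 = (-9310 + 81/2) - 840 = -18539/2 - 840 = -20219/2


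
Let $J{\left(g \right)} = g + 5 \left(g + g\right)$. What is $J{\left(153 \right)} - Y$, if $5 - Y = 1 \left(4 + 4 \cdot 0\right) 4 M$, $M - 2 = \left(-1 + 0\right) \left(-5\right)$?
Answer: $1790$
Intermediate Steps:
$M = 7$ ($M = 2 + \left(-1 + 0\right) \left(-5\right) = 2 - -5 = 2 + 5 = 7$)
$J{\left(g \right)} = 11 g$ ($J{\left(g \right)} = g + 5 \cdot 2 g = g + 10 g = 11 g$)
$Y = -107$ ($Y = 5 - 1 \left(4 + 4 \cdot 0\right) 4 \cdot 7 = 5 - 1 \left(4 + 0\right) 4 \cdot 7 = 5 - 1 \cdot 4 \cdot 4 \cdot 7 = 5 - 4 \cdot 4 \cdot 7 = 5 - 16 \cdot 7 = 5 - 112 = -107$)
$J{\left(153 \right)} - Y = 11 \cdot 153 - -107 = 1683 + 107 = 1790$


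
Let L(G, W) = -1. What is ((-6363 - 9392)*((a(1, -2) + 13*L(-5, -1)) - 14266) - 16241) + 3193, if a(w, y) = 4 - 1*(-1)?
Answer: 224873822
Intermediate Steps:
a(w, y) = 5 (a(w, y) = 4 + 1 = 5)
((-6363 - 9392)*((a(1, -2) + 13*L(-5, -1)) - 14266) - 16241) + 3193 = ((-6363 - 9392)*((5 + 13*(-1)) - 14266) - 16241) + 3193 = (-15755*((5 - 13) - 14266) - 16241) + 3193 = (-15755*(-8 - 14266) - 16241) + 3193 = (-15755*(-14274) - 16241) + 3193 = (224886870 - 16241) + 3193 = 224870629 + 3193 = 224873822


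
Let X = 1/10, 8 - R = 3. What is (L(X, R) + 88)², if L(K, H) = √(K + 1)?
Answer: (880 + √110)²/100 ≈ 7929.7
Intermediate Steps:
R = 5 (R = 8 - 1*3 = 8 - 3 = 5)
X = ⅒ ≈ 0.10000
L(K, H) = √(1 + K)
(L(X, R) + 88)² = (√(1 + ⅒) + 88)² = (√(11/10) + 88)² = (√110/10 + 88)² = (88 + √110/10)²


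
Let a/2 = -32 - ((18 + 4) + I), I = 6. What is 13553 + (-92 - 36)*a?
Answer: 28913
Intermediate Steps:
a = -120 (a = 2*(-32 - ((18 + 4) + 6)) = 2*(-32 - (22 + 6)) = 2*(-32 - 1*28) = 2*(-32 - 28) = 2*(-60) = -120)
13553 + (-92 - 36)*a = 13553 + (-92 - 36)*(-120) = 13553 - 128*(-120) = 13553 + 15360 = 28913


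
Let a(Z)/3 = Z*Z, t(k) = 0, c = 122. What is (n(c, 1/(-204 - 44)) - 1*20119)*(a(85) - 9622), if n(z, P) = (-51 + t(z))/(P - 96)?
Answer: -5773394509019/23809 ≈ -2.4249e+8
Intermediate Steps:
n(z, P) = -51/(-96 + P) (n(z, P) = (-51 + 0)/(P - 96) = -51/(-96 + P))
a(Z) = 3*Z² (a(Z) = 3*(Z*Z) = 3*Z²)
(n(c, 1/(-204 - 44)) - 1*20119)*(a(85) - 9622) = (-51/(-96 + 1/(-204 - 44)) - 1*20119)*(3*85² - 9622) = (-51/(-96 + 1/(-248)) - 20119)*(3*7225 - 9622) = (-51/(-96 - 1/248) - 20119)*(21675 - 9622) = (-51/(-23809/248) - 20119)*12053 = (-51*(-248/23809) - 20119)*12053 = (12648/23809 - 20119)*12053 = -479000623/23809*12053 = -5773394509019/23809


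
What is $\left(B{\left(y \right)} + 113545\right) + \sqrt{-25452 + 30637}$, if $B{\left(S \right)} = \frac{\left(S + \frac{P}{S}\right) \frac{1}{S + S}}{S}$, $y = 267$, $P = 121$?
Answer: $\frac{2161234073540}{19034163} + \sqrt{5185} \approx 1.1362 \cdot 10^{5}$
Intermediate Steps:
$B{\left(S \right)} = \frac{S + \frac{121}{S}}{2 S^{2}}$ ($B{\left(S \right)} = \frac{\left(S + \frac{121}{S}\right) \frac{1}{S + S}}{S} = \frac{\left(S + \frac{121}{S}\right) \frac{1}{2 S}}{S} = \frac{\frac{1}{2} \frac{1}{S} \left(S + \frac{121}{S}\right)}{S} = \frac{S + \frac{121}{S}}{2 S^{2}}$)
$\left(B{\left(y \right)} + 113545\right) + \sqrt{-25452 + 30637} = \left(\frac{121 + 267^{2}}{2 \cdot 19034163} + 113545\right) + \sqrt{-25452 + 30637} = \left(\frac{1}{2} \cdot \frac{1}{19034163} \left(121 + 71289\right) + 113545\right) + \sqrt{5185} = \left(\frac{1}{2} \cdot \frac{1}{19034163} \cdot 71410 + 113545\right) + \sqrt{5185} = \left(\frac{35705}{19034163} + 113545\right) + \sqrt{5185} = \frac{2161234073540}{19034163} + \sqrt{5185}$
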